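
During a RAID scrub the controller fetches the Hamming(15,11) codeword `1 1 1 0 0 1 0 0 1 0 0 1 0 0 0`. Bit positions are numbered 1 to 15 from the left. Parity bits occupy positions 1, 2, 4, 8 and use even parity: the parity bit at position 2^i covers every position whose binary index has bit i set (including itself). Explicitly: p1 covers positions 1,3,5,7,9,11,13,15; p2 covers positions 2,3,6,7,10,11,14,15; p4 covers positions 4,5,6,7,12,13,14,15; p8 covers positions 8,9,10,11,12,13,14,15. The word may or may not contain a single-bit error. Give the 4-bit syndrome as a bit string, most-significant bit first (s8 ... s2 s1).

s1: b1⊕b3⊕b5⊕b7⊕b9⊕b11⊕b13⊕b15 = 1⊕1⊕0⊕0⊕1⊕0⊕0⊕0 = 1
s2: b2⊕b3⊕b6⊕b7⊕b10⊕b11⊕b14⊕b15 = 1⊕1⊕1⊕0⊕0⊕0⊕0⊕0 = 1
s4: b4⊕b5⊕b6⊕b7⊕b12⊕b13⊕b14⊕b15 = 0⊕0⊕1⊕0⊕1⊕0⊕0⊕0 = 0
s8: b8⊕b9⊕b10⊕b11⊕b12⊕b13⊕b14⊕b15 = 0⊕1⊕0⊕0⊕1⊕0⊕0⊕0 = 0
Syndrome (s8...s1) = 0011 → position 3.

0011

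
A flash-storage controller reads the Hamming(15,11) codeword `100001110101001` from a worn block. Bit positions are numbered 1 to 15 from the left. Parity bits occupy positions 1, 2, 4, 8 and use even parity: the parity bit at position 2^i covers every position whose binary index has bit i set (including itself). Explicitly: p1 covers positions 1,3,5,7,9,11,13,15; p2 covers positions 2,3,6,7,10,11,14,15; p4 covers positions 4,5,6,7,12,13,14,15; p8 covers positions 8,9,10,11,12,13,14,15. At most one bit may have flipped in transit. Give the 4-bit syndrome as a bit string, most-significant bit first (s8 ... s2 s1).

s1: b1⊕b3⊕b5⊕b7⊕b9⊕b11⊕b13⊕b15 = 1⊕0⊕0⊕1⊕0⊕0⊕0⊕1 = 1
s2: b2⊕b3⊕b6⊕b7⊕b10⊕b11⊕b14⊕b15 = 0⊕0⊕1⊕1⊕1⊕0⊕0⊕1 = 0
s4: b4⊕b5⊕b6⊕b7⊕b12⊕b13⊕b14⊕b15 = 0⊕0⊕1⊕1⊕1⊕0⊕0⊕1 = 0
s8: b8⊕b9⊕b10⊕b11⊕b12⊕b13⊕b14⊕b15 = 1⊕0⊕1⊕0⊕1⊕0⊕0⊕1 = 0
Syndrome (s8...s1) = 0001 → position 1.

0001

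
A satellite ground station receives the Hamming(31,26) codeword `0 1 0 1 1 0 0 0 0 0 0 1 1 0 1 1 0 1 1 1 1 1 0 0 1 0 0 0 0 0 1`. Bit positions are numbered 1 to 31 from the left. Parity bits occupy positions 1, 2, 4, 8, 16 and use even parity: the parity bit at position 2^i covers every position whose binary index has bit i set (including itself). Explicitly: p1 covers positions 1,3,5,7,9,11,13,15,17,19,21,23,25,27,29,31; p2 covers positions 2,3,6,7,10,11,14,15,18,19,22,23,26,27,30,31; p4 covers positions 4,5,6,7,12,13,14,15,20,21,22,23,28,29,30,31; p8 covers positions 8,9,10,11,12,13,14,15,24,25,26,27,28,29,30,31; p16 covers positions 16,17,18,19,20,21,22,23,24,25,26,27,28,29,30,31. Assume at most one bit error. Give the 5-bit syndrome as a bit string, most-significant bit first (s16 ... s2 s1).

01101

s1: b1⊕b3⊕b5⊕b7⊕b9⊕b11⊕b13⊕b15⊕b17⊕b19⊕b21⊕b23⊕b25⊕b27⊕b29⊕b31 = 0⊕0⊕1⊕0⊕0⊕0⊕1⊕1⊕0⊕1⊕1⊕0⊕1⊕0⊕0⊕1 = 1
s2: b2⊕b3⊕b6⊕b7⊕b10⊕b11⊕b14⊕b15⊕b18⊕b19⊕b22⊕b23⊕b26⊕b27⊕b30⊕b31 = 1⊕0⊕0⊕0⊕0⊕0⊕0⊕1⊕1⊕1⊕1⊕0⊕0⊕0⊕0⊕1 = 0
s4: b4⊕b5⊕b6⊕b7⊕b12⊕b13⊕b14⊕b15⊕b20⊕b21⊕b22⊕b23⊕b28⊕b29⊕b30⊕b31 = 1⊕1⊕0⊕0⊕1⊕1⊕0⊕1⊕1⊕1⊕1⊕0⊕0⊕0⊕0⊕1 = 1
s8: b8⊕b9⊕b10⊕b11⊕b12⊕b13⊕b14⊕b15⊕b24⊕b25⊕b26⊕b27⊕b28⊕b29⊕b30⊕b31 = 0⊕0⊕0⊕0⊕1⊕1⊕0⊕1⊕0⊕1⊕0⊕0⊕0⊕0⊕0⊕1 = 1
s16: b16⊕b17⊕b18⊕b19⊕b20⊕b21⊕b22⊕b23⊕b24⊕b25⊕b26⊕b27⊕b28⊕b29⊕b30⊕b31 = 1⊕0⊕1⊕1⊕1⊕1⊕1⊕0⊕0⊕1⊕0⊕0⊕0⊕0⊕0⊕1 = 0
Syndrome (s16...s1) = 01101 → position 13.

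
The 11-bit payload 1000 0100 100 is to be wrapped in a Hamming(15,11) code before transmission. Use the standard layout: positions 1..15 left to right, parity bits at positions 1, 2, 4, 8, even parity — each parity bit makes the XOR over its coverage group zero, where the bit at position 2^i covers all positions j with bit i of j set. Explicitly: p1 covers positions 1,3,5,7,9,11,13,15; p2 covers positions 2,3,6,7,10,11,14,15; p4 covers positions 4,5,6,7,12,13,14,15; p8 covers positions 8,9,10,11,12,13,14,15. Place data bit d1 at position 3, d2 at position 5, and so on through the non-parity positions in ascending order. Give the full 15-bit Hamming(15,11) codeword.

001100000100100

Place data bits at non-power-of-two positions: b3=1, b5=0, b6=0, b7=0, b9=0, b10=1, b11=0, b12=0, b13=1, b14=0, b15=0.
p1 = XOR of data positions {3,5,7,9,11,13,15} = 1⊕0⊕0⊕0⊕0⊕1⊕0 = 0
p2 = XOR of data positions {3,6,7,10,11,14,15} = 1⊕0⊕0⊕1⊕0⊕0⊕0 = 0
p4 = XOR of data positions {5,6,7,12,13,14,15} = 0⊕0⊕0⊕0⊕1⊕0⊕0 = 1
p8 = XOR of data positions {9,10,11,12,13,14,15} = 0⊕1⊕0⊕0⊕1⊕0⊕0 = 0
Codeword b1..b15 = 001100000100100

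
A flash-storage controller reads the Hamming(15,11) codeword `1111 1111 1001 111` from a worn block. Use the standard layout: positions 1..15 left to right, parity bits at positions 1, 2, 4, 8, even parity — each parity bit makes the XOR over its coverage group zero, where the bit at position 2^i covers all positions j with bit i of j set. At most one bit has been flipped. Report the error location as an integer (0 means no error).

1

s1: b1⊕b3⊕b5⊕b7⊕b9⊕b11⊕b13⊕b15 = 1⊕1⊕1⊕1⊕1⊕0⊕1⊕1 = 1
s2: b2⊕b3⊕b6⊕b7⊕b10⊕b11⊕b14⊕b15 = 1⊕1⊕1⊕1⊕0⊕0⊕1⊕1 = 0
s4: b4⊕b5⊕b6⊕b7⊕b12⊕b13⊕b14⊕b15 = 1⊕1⊕1⊕1⊕1⊕1⊕1⊕1 = 0
s8: b8⊕b9⊕b10⊕b11⊕b12⊕b13⊕b14⊕b15 = 1⊕1⊕0⊕0⊕1⊕1⊕1⊕1 = 0
Syndrome (s8...s1) = 0001 → position 1.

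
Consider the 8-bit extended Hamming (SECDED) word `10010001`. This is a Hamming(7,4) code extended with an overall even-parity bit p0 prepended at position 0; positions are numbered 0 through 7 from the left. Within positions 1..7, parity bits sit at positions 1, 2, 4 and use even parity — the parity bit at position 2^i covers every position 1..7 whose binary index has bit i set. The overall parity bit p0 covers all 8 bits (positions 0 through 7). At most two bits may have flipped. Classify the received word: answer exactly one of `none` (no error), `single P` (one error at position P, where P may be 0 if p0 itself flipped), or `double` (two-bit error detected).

s1: b1⊕b3⊕b5⊕b7 = 0⊕1⊕0⊕1 = 0
s2: b2⊕b3⊕b6⊕b7 = 0⊕1⊕0⊕1 = 0
s4: b4⊕b5⊕b6⊕b7 = 0⊕0⊕0⊕1 = 1
Syndrome (s4...s1) = 100 → position 4.
Overall parity (XOR of all 8 bits, including p0): 1⊕0⊕0⊕1⊕0⊕0⊕0⊕1 = 1
Overall=1, syndrome position=4 → single-bit error at position 4.

single 4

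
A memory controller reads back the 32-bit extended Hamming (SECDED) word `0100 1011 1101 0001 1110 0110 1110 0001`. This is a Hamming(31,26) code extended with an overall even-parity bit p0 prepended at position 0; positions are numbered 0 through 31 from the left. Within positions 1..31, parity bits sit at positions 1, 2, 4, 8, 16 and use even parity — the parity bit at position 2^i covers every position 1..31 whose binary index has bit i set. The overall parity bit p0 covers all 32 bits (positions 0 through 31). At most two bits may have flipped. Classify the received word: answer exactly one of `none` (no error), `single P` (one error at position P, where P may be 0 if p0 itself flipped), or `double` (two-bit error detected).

single 21

s1: b1⊕b3⊕b5⊕b7⊕b9⊕b11⊕b13⊕b15⊕b17⊕b19⊕b21⊕b23⊕b25⊕b27⊕b29⊕b31 = 1⊕0⊕0⊕1⊕1⊕1⊕0⊕1⊕1⊕0⊕1⊕0⊕1⊕0⊕0⊕1 = 1
s2: b2⊕b3⊕b6⊕b7⊕b10⊕b11⊕b14⊕b15⊕b18⊕b19⊕b22⊕b23⊕b26⊕b27⊕b30⊕b31 = 0⊕0⊕1⊕1⊕0⊕1⊕0⊕1⊕1⊕0⊕1⊕0⊕1⊕0⊕0⊕1 = 0
s4: b4⊕b5⊕b6⊕b7⊕b12⊕b13⊕b14⊕b15⊕b20⊕b21⊕b22⊕b23⊕b28⊕b29⊕b30⊕b31 = 1⊕0⊕1⊕1⊕0⊕0⊕0⊕1⊕0⊕1⊕1⊕0⊕0⊕0⊕0⊕1 = 1
s8: b8⊕b9⊕b10⊕b11⊕b12⊕b13⊕b14⊕b15⊕b24⊕b25⊕b26⊕b27⊕b28⊕b29⊕b30⊕b31 = 1⊕1⊕0⊕1⊕0⊕0⊕0⊕1⊕1⊕1⊕1⊕0⊕0⊕0⊕0⊕1 = 0
s16: b16⊕b17⊕b18⊕b19⊕b20⊕b21⊕b22⊕b23⊕b24⊕b25⊕b26⊕b27⊕b28⊕b29⊕b30⊕b31 = 1⊕1⊕1⊕0⊕0⊕1⊕1⊕0⊕1⊕1⊕1⊕0⊕0⊕0⊕0⊕1 = 1
Syndrome (s16...s1) = 10101 → position 21.
Overall parity (XOR of all 32 bits, including p0): 0⊕1⊕0⊕0⊕1⊕0⊕1⊕1⊕1⊕1⊕0⊕1⊕0⊕0⊕0⊕1⊕1⊕1⊕1⊕0⊕0⊕1⊕1⊕0⊕1⊕1⊕1⊕0⊕0⊕0⊕0⊕1 = 1
Overall=1, syndrome position=21 → single-bit error at position 21.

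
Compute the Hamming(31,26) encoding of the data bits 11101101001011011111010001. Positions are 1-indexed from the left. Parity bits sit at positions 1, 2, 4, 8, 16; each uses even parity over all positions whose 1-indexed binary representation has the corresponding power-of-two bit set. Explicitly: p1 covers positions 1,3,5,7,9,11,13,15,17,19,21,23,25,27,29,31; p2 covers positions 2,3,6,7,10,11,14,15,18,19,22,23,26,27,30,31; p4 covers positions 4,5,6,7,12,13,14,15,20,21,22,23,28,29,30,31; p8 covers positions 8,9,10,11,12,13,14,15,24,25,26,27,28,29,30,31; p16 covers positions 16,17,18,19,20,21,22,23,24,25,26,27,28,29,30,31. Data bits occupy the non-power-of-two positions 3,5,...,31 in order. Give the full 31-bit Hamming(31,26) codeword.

Place data bits at non-power-of-two positions: b3=1, b5=1, b6=1, b7=0, b9=1, b10=1, b11=0, b12=1, b13=0, b14=0, b15=1, b17=0, b18=1, b19=1, b20=0, b21=1, b22=1, b23=1, b24=1, b25=1, b26=0, b27=1, b28=0, b29=0, b30=0, b31=1.
p1 = XOR of data positions {3,5,7,9,11,13,15,17,19,21,23,25,27,29,31} = 1⊕1⊕0⊕1⊕0⊕0⊕1⊕0⊕1⊕1⊕1⊕1⊕1⊕0⊕1 = 0
p2 = XOR of data positions {3,6,7,10,11,14,15,18,19,22,23,26,27,30,31} = 1⊕1⊕0⊕1⊕0⊕0⊕1⊕1⊕1⊕1⊕1⊕0⊕1⊕0⊕1 = 0
p4 = XOR of data positions {5,6,7,12,13,14,15,20,21,22,23,28,29,30,31} = 1⊕1⊕0⊕1⊕0⊕0⊕1⊕0⊕1⊕1⊕1⊕0⊕0⊕0⊕1 = 0
p8 = XOR of data positions {9,10,11,12,13,14,15,24,25,26,27,28,29,30,31} = 1⊕1⊕0⊕1⊕0⊕0⊕1⊕1⊕1⊕0⊕1⊕0⊕0⊕0⊕1 = 0
p16 = XOR of data positions {17,18,19,20,21,22,23,24,25,26,27,28,29,30,31} = 0⊕1⊕1⊕0⊕1⊕1⊕1⊕1⊕1⊕0⊕1⊕0⊕0⊕0⊕1 = 1
Codeword b1..b31 = 0010110011010011011011111010001

0010110011010011011011111010001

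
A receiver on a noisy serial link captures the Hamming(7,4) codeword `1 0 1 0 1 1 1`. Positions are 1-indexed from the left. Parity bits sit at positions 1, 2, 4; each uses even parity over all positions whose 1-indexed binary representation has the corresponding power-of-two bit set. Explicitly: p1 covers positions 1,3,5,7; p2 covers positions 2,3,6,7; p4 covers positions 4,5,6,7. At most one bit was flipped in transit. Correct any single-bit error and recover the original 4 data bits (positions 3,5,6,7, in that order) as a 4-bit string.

s1: b1⊕b3⊕b5⊕b7 = 1⊕1⊕1⊕1 = 0
s2: b2⊕b3⊕b6⊕b7 = 0⊕1⊕1⊕1 = 1
s4: b4⊕b5⊕b6⊕b7 = 0⊕1⊕1⊕1 = 1
Syndrome (s4...s1) = 110 → position 6.
Flip bit 6: corrected codeword = 1010101
Data bits at positions 3,5,6,7: 1101

1101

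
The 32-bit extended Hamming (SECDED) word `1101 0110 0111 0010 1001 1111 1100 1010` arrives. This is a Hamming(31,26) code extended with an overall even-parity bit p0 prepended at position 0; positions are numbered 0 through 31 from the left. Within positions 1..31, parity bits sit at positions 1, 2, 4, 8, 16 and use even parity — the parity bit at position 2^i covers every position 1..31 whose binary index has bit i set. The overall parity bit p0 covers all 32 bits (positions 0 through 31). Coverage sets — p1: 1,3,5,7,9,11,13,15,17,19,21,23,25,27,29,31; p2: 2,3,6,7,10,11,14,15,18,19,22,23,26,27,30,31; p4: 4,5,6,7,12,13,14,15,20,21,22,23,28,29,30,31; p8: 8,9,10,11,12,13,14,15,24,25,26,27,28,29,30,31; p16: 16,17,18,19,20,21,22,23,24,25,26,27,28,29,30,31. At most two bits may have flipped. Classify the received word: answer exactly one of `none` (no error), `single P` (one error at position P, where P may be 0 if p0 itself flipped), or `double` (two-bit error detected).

s1: b1⊕b3⊕b5⊕b7⊕b9⊕b11⊕b13⊕b15⊕b17⊕b19⊕b21⊕b23⊕b25⊕b27⊕b29⊕b31 = 1⊕1⊕1⊕0⊕1⊕1⊕0⊕0⊕0⊕1⊕1⊕1⊕1⊕0⊕0⊕0 = 1
s2: b2⊕b3⊕b6⊕b7⊕b10⊕b11⊕b14⊕b15⊕b18⊕b19⊕b22⊕b23⊕b26⊕b27⊕b30⊕b31 = 0⊕1⊕1⊕0⊕1⊕1⊕1⊕0⊕0⊕1⊕1⊕1⊕0⊕0⊕1⊕0 = 1
s4: b4⊕b5⊕b6⊕b7⊕b12⊕b13⊕b14⊕b15⊕b20⊕b21⊕b22⊕b23⊕b28⊕b29⊕b30⊕b31 = 0⊕1⊕1⊕0⊕0⊕0⊕1⊕0⊕1⊕1⊕1⊕1⊕1⊕0⊕1⊕0 = 1
s8: b8⊕b9⊕b10⊕b11⊕b12⊕b13⊕b14⊕b15⊕b24⊕b25⊕b26⊕b27⊕b28⊕b29⊕b30⊕b31 = 0⊕1⊕1⊕1⊕0⊕0⊕1⊕0⊕1⊕1⊕0⊕0⊕1⊕0⊕1⊕0 = 0
s16: b16⊕b17⊕b18⊕b19⊕b20⊕b21⊕b22⊕b23⊕b24⊕b25⊕b26⊕b27⊕b28⊕b29⊕b30⊕b31 = 1⊕0⊕0⊕1⊕1⊕1⊕1⊕1⊕1⊕1⊕0⊕0⊕1⊕0⊕1⊕0 = 0
Syndrome (s16...s1) = 00111 → position 7.
Overall parity (XOR of all 32 bits, including p0): 1⊕1⊕0⊕1⊕0⊕1⊕1⊕0⊕0⊕1⊕1⊕1⊕0⊕0⊕1⊕0⊕1⊕0⊕0⊕1⊕1⊕1⊕1⊕1⊕1⊕1⊕0⊕0⊕1⊕0⊕1⊕0 = 1
Overall=1, syndrome position=7 → single-bit error at position 7.

single 7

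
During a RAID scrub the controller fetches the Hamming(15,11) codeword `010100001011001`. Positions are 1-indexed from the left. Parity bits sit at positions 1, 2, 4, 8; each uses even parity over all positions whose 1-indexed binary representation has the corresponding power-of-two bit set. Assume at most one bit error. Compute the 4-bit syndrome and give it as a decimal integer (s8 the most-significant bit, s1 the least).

s1: b1⊕b3⊕b5⊕b7⊕b9⊕b11⊕b13⊕b15 = 0⊕0⊕0⊕0⊕1⊕1⊕0⊕1 = 1
s2: b2⊕b3⊕b6⊕b7⊕b10⊕b11⊕b14⊕b15 = 1⊕0⊕0⊕0⊕0⊕1⊕0⊕1 = 1
s4: b4⊕b5⊕b6⊕b7⊕b12⊕b13⊕b14⊕b15 = 1⊕0⊕0⊕0⊕1⊕0⊕0⊕1 = 1
s8: b8⊕b9⊕b10⊕b11⊕b12⊕b13⊕b14⊕b15 = 0⊕1⊕0⊕1⊕1⊕0⊕0⊕1 = 0
Syndrome (s8...s1) = 0111 → position 7.

7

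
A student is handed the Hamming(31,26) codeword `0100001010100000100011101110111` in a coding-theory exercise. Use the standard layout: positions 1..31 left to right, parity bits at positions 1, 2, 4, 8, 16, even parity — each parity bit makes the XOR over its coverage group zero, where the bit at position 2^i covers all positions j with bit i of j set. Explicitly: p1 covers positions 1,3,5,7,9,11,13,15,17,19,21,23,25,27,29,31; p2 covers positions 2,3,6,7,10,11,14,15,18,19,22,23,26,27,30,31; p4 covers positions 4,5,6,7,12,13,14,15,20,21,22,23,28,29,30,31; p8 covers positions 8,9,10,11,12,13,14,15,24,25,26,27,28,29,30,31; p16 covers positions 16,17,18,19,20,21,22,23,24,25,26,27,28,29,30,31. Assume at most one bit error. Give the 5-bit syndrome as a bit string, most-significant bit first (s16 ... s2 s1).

00110

s1: b1⊕b3⊕b5⊕b7⊕b9⊕b11⊕b13⊕b15⊕b17⊕b19⊕b21⊕b23⊕b25⊕b27⊕b29⊕b31 = 0⊕0⊕0⊕1⊕1⊕1⊕0⊕0⊕1⊕0⊕1⊕1⊕1⊕1⊕1⊕1 = 0
s2: b2⊕b3⊕b6⊕b7⊕b10⊕b11⊕b14⊕b15⊕b18⊕b19⊕b22⊕b23⊕b26⊕b27⊕b30⊕b31 = 1⊕0⊕0⊕1⊕0⊕1⊕0⊕0⊕0⊕0⊕1⊕1⊕1⊕1⊕1⊕1 = 1
s4: b4⊕b5⊕b6⊕b7⊕b12⊕b13⊕b14⊕b15⊕b20⊕b21⊕b22⊕b23⊕b28⊕b29⊕b30⊕b31 = 0⊕0⊕0⊕1⊕0⊕0⊕0⊕0⊕0⊕1⊕1⊕1⊕0⊕1⊕1⊕1 = 1
s8: b8⊕b9⊕b10⊕b11⊕b12⊕b13⊕b14⊕b15⊕b24⊕b25⊕b26⊕b27⊕b28⊕b29⊕b30⊕b31 = 0⊕1⊕0⊕1⊕0⊕0⊕0⊕0⊕0⊕1⊕1⊕1⊕0⊕1⊕1⊕1 = 0
s16: b16⊕b17⊕b18⊕b19⊕b20⊕b21⊕b22⊕b23⊕b24⊕b25⊕b26⊕b27⊕b28⊕b29⊕b30⊕b31 = 0⊕1⊕0⊕0⊕0⊕1⊕1⊕1⊕0⊕1⊕1⊕1⊕0⊕1⊕1⊕1 = 0
Syndrome (s16...s1) = 00110 → position 6.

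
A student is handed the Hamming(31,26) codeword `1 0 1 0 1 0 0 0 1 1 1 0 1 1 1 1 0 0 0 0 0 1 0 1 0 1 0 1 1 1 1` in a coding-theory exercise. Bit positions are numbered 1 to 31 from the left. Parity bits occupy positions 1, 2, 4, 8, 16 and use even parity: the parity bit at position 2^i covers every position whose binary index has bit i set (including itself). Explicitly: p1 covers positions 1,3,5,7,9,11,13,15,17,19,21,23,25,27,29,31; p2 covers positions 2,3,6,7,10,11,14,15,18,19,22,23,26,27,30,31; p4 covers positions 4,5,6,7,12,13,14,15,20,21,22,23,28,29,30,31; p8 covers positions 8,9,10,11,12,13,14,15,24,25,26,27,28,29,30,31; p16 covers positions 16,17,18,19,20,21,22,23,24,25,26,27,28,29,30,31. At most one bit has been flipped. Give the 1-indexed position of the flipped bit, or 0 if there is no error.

s1: b1⊕b3⊕b5⊕b7⊕b9⊕b11⊕b13⊕b15⊕b17⊕b19⊕b21⊕b23⊕b25⊕b27⊕b29⊕b31 = 1⊕1⊕1⊕0⊕1⊕1⊕1⊕1⊕0⊕0⊕0⊕0⊕0⊕0⊕1⊕1 = 1
s2: b2⊕b3⊕b6⊕b7⊕b10⊕b11⊕b14⊕b15⊕b18⊕b19⊕b22⊕b23⊕b26⊕b27⊕b30⊕b31 = 0⊕1⊕0⊕0⊕1⊕1⊕1⊕1⊕0⊕0⊕1⊕0⊕1⊕0⊕1⊕1 = 1
s4: b4⊕b5⊕b6⊕b7⊕b12⊕b13⊕b14⊕b15⊕b20⊕b21⊕b22⊕b23⊕b28⊕b29⊕b30⊕b31 = 0⊕1⊕0⊕0⊕0⊕1⊕1⊕1⊕0⊕0⊕1⊕0⊕1⊕1⊕1⊕1 = 1
s8: b8⊕b9⊕b10⊕b11⊕b12⊕b13⊕b14⊕b15⊕b24⊕b25⊕b26⊕b27⊕b28⊕b29⊕b30⊕b31 = 0⊕1⊕1⊕1⊕0⊕1⊕1⊕1⊕1⊕0⊕1⊕0⊕1⊕1⊕1⊕1 = 0
s16: b16⊕b17⊕b18⊕b19⊕b20⊕b21⊕b22⊕b23⊕b24⊕b25⊕b26⊕b27⊕b28⊕b29⊕b30⊕b31 = 1⊕0⊕0⊕0⊕0⊕0⊕1⊕0⊕1⊕0⊕1⊕0⊕1⊕1⊕1⊕1 = 0
Syndrome (s16...s1) = 00111 → position 7.

7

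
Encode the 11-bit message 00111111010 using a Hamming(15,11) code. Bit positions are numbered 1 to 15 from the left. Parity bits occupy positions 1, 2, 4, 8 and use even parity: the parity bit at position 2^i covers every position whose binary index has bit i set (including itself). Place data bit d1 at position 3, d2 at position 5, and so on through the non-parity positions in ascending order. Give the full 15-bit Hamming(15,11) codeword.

Place data bits at non-power-of-two positions: b3=0, b5=0, b6=1, b7=1, b9=1, b10=1, b11=1, b12=1, b13=0, b14=1, b15=0.
p1 = XOR of data positions {3,5,7,9,11,13,15} = 0⊕0⊕1⊕1⊕1⊕0⊕0 = 1
p2 = XOR of data positions {3,6,7,10,11,14,15} = 0⊕1⊕1⊕1⊕1⊕1⊕0 = 1
p4 = XOR of data positions {5,6,7,12,13,14,15} = 0⊕1⊕1⊕1⊕0⊕1⊕0 = 0
p8 = XOR of data positions {9,10,11,12,13,14,15} = 1⊕1⊕1⊕1⊕0⊕1⊕0 = 1
Codeword b1..b15 = 110001111111010

110001111111010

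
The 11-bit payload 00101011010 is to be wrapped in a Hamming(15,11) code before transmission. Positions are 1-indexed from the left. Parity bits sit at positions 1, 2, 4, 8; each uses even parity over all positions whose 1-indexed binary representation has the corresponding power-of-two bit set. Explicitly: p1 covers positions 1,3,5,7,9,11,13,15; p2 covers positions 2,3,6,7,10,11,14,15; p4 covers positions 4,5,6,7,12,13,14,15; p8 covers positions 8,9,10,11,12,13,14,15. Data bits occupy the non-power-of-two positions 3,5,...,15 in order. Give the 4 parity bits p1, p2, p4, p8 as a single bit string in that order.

Place data bits at non-power-of-two positions: b3=0, b5=0, b6=1, b7=0, b9=1, b10=0, b11=1, b12=1, b13=0, b14=1, b15=0.
p1 = XOR of data positions {3,5,7,9,11,13,15} = 0⊕0⊕0⊕1⊕1⊕0⊕0 = 0
p2 = XOR of data positions {3,6,7,10,11,14,15} = 0⊕1⊕0⊕0⊕1⊕1⊕0 = 1
p4 = XOR of data positions {5,6,7,12,13,14,15} = 0⊕1⊕0⊕1⊕0⊕1⊕0 = 1
p8 = XOR of data positions {9,10,11,12,13,14,15} = 1⊕0⊕1⊕1⊕0⊕1⊕0 = 0
Parity bits p1,p2,p4,p8 = 0110

0110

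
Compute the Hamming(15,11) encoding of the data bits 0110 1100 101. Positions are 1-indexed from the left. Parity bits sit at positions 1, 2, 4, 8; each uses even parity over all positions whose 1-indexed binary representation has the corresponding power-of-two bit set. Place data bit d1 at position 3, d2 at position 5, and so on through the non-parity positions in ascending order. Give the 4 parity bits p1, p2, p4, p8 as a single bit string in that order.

0100

Place data bits at non-power-of-two positions: b3=0, b5=1, b6=1, b7=0, b9=1, b10=1, b11=0, b12=0, b13=1, b14=0, b15=1.
p1 = XOR of data positions {3,5,7,9,11,13,15} = 0⊕1⊕0⊕1⊕0⊕1⊕1 = 0
p2 = XOR of data positions {3,6,7,10,11,14,15} = 0⊕1⊕0⊕1⊕0⊕0⊕1 = 1
p4 = XOR of data positions {5,6,7,12,13,14,15} = 1⊕1⊕0⊕0⊕1⊕0⊕1 = 0
p8 = XOR of data positions {9,10,11,12,13,14,15} = 1⊕1⊕0⊕0⊕1⊕0⊕1 = 0
Parity bits p1,p2,p4,p8 = 0100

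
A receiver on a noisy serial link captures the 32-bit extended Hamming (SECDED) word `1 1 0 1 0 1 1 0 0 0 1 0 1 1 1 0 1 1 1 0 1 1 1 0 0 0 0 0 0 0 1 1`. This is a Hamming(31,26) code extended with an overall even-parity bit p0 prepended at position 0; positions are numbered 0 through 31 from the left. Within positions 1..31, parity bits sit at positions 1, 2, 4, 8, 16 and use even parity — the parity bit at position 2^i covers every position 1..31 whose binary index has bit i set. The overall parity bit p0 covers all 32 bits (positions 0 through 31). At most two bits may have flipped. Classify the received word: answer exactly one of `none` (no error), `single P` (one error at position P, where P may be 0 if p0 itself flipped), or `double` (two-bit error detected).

s1: b1⊕b3⊕b5⊕b7⊕b9⊕b11⊕b13⊕b15⊕b17⊕b19⊕b21⊕b23⊕b25⊕b27⊕b29⊕b31 = 1⊕1⊕1⊕0⊕0⊕0⊕1⊕0⊕1⊕0⊕1⊕0⊕0⊕0⊕0⊕1 = 1
s2: b2⊕b3⊕b6⊕b7⊕b10⊕b11⊕b14⊕b15⊕b18⊕b19⊕b22⊕b23⊕b26⊕b27⊕b30⊕b31 = 0⊕1⊕1⊕0⊕1⊕0⊕1⊕0⊕1⊕0⊕1⊕0⊕0⊕0⊕1⊕1 = 0
s4: b4⊕b5⊕b6⊕b7⊕b12⊕b13⊕b14⊕b15⊕b20⊕b21⊕b22⊕b23⊕b28⊕b29⊕b30⊕b31 = 0⊕1⊕1⊕0⊕1⊕1⊕1⊕0⊕1⊕1⊕1⊕0⊕0⊕0⊕1⊕1 = 0
s8: b8⊕b9⊕b10⊕b11⊕b12⊕b13⊕b14⊕b15⊕b24⊕b25⊕b26⊕b27⊕b28⊕b29⊕b30⊕b31 = 0⊕0⊕1⊕0⊕1⊕1⊕1⊕0⊕0⊕0⊕0⊕0⊕0⊕0⊕1⊕1 = 0
s16: b16⊕b17⊕b18⊕b19⊕b20⊕b21⊕b22⊕b23⊕b24⊕b25⊕b26⊕b27⊕b28⊕b29⊕b30⊕b31 = 1⊕1⊕1⊕0⊕1⊕1⊕1⊕0⊕0⊕0⊕0⊕0⊕0⊕0⊕1⊕1 = 0
Syndrome (s16...s1) = 00001 → position 1.
Overall parity (XOR of all 32 bits, including p0): 1⊕1⊕0⊕1⊕0⊕1⊕1⊕0⊕0⊕0⊕1⊕0⊕1⊕1⊕1⊕0⊕1⊕1⊕1⊕0⊕1⊕1⊕1⊕0⊕0⊕0⊕0⊕0⊕0⊕0⊕1⊕1 = 1
Overall=1, syndrome position=1 → single-bit error at position 1.

single 1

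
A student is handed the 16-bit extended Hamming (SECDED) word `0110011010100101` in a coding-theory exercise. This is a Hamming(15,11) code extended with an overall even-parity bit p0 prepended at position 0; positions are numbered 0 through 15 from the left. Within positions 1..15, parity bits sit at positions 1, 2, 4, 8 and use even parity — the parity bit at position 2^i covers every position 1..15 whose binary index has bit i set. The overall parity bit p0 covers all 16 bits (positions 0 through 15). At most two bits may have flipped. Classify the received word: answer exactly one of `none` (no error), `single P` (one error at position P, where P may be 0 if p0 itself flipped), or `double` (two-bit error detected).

none

s1: b1⊕b3⊕b5⊕b7⊕b9⊕b11⊕b13⊕b15 = 1⊕0⊕1⊕0⊕0⊕0⊕1⊕1 = 0
s2: b2⊕b3⊕b6⊕b7⊕b10⊕b11⊕b14⊕b15 = 1⊕0⊕1⊕0⊕1⊕0⊕0⊕1 = 0
s4: b4⊕b5⊕b6⊕b7⊕b12⊕b13⊕b14⊕b15 = 0⊕1⊕1⊕0⊕0⊕1⊕0⊕1 = 0
s8: b8⊕b9⊕b10⊕b11⊕b12⊕b13⊕b14⊕b15 = 1⊕0⊕1⊕0⊕0⊕1⊕0⊕1 = 0
Syndrome (s8...s1) = 0000 → position 0 (no error).
Overall parity (XOR of all 16 bits, including p0): 0⊕1⊕1⊕0⊕0⊕1⊕1⊕0⊕1⊕0⊕1⊕0⊕0⊕1⊕0⊕1 = 0
Overall=0, syndrome position=0 → no error.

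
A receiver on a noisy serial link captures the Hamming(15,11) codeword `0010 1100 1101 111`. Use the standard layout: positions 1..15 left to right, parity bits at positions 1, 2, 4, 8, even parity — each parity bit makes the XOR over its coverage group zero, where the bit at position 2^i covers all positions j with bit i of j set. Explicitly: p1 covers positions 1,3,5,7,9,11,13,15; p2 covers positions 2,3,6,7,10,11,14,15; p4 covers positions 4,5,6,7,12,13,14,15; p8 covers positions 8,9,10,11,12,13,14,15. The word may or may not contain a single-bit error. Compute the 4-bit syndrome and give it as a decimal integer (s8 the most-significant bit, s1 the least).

s1: b1⊕b3⊕b5⊕b7⊕b9⊕b11⊕b13⊕b15 = 0⊕1⊕1⊕0⊕1⊕0⊕1⊕1 = 1
s2: b2⊕b3⊕b6⊕b7⊕b10⊕b11⊕b14⊕b15 = 0⊕1⊕1⊕0⊕1⊕0⊕1⊕1 = 1
s4: b4⊕b5⊕b6⊕b7⊕b12⊕b13⊕b14⊕b15 = 0⊕1⊕1⊕0⊕1⊕1⊕1⊕1 = 0
s8: b8⊕b9⊕b10⊕b11⊕b12⊕b13⊕b14⊕b15 = 0⊕1⊕1⊕0⊕1⊕1⊕1⊕1 = 0
Syndrome (s8...s1) = 0011 → position 3.

3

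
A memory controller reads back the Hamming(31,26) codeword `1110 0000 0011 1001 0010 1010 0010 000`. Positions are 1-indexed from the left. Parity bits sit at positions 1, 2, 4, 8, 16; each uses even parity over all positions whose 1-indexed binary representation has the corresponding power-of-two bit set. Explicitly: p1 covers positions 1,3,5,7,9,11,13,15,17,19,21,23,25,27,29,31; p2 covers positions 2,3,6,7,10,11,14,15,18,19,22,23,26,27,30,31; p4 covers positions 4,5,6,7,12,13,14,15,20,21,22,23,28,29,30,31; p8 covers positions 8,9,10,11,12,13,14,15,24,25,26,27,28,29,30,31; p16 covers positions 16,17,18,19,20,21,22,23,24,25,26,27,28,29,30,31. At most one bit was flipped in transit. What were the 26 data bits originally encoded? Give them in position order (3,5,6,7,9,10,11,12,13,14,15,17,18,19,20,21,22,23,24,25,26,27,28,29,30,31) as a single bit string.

10000011100001010100010000

s1: b1⊕b3⊕b5⊕b7⊕b9⊕b11⊕b13⊕b15⊕b17⊕b19⊕b21⊕b23⊕b25⊕b27⊕b29⊕b31 = 1⊕1⊕0⊕0⊕0⊕1⊕1⊕0⊕0⊕1⊕1⊕1⊕0⊕1⊕0⊕0 = 0
s2: b2⊕b3⊕b6⊕b7⊕b10⊕b11⊕b14⊕b15⊕b18⊕b19⊕b22⊕b23⊕b26⊕b27⊕b30⊕b31 = 1⊕1⊕0⊕0⊕0⊕1⊕0⊕0⊕0⊕1⊕0⊕1⊕0⊕1⊕0⊕0 = 0
s4: b4⊕b5⊕b6⊕b7⊕b12⊕b13⊕b14⊕b15⊕b20⊕b21⊕b22⊕b23⊕b28⊕b29⊕b30⊕b31 = 0⊕0⊕0⊕0⊕1⊕1⊕0⊕0⊕0⊕1⊕0⊕1⊕0⊕0⊕0⊕0 = 0
s8: b8⊕b9⊕b10⊕b11⊕b12⊕b13⊕b14⊕b15⊕b24⊕b25⊕b26⊕b27⊕b28⊕b29⊕b30⊕b31 = 0⊕0⊕0⊕1⊕1⊕1⊕0⊕0⊕0⊕0⊕0⊕1⊕0⊕0⊕0⊕0 = 0
s16: b16⊕b17⊕b18⊕b19⊕b20⊕b21⊕b22⊕b23⊕b24⊕b25⊕b26⊕b27⊕b28⊕b29⊕b30⊕b31 = 1⊕0⊕0⊕1⊕0⊕1⊕0⊕1⊕0⊕0⊕0⊕1⊕0⊕0⊕0⊕0 = 1
Syndrome (s16...s1) = 10000 → position 16.
Flip bit 16: corrected codeword = 1110000000111000001010100010000
Data bits at positions 3,5,6,7,9,10,11,12,13,14,15,17,18,19,20,21,22,23,24,25,26,27,28,29,30,31: 10000011100001010100010000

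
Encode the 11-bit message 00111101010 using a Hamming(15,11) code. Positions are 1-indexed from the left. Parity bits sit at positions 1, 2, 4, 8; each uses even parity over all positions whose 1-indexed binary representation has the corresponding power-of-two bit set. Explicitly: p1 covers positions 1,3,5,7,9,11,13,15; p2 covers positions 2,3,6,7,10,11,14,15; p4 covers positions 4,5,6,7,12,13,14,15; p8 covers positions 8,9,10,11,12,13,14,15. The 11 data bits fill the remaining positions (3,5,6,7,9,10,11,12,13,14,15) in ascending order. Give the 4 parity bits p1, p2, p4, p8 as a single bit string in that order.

Place data bits at non-power-of-two positions: b3=0, b5=0, b6=1, b7=1, b9=1, b10=1, b11=0, b12=1, b13=0, b14=1, b15=0.
p1 = XOR of data positions {3,5,7,9,11,13,15} = 0⊕0⊕1⊕1⊕0⊕0⊕0 = 0
p2 = XOR of data positions {3,6,7,10,11,14,15} = 0⊕1⊕1⊕1⊕0⊕1⊕0 = 0
p4 = XOR of data positions {5,6,7,12,13,14,15} = 0⊕1⊕1⊕1⊕0⊕1⊕0 = 0
p8 = XOR of data positions {9,10,11,12,13,14,15} = 1⊕1⊕0⊕1⊕0⊕1⊕0 = 0
Parity bits p1,p2,p4,p8 = 0000

0000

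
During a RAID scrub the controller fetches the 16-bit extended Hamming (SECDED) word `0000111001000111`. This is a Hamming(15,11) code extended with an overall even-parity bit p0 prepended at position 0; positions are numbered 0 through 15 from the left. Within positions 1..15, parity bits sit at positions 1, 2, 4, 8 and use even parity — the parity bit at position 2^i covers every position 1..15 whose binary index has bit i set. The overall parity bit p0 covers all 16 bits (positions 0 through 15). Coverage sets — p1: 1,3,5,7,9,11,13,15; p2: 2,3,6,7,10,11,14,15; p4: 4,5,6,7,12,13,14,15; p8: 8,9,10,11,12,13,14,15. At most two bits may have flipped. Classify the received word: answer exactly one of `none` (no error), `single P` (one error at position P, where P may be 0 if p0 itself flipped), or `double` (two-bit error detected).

s1: b1⊕b3⊕b5⊕b7⊕b9⊕b11⊕b13⊕b15 = 0⊕0⊕1⊕0⊕1⊕0⊕1⊕1 = 0
s2: b2⊕b3⊕b6⊕b7⊕b10⊕b11⊕b14⊕b15 = 0⊕0⊕1⊕0⊕0⊕0⊕1⊕1 = 1
s4: b4⊕b5⊕b6⊕b7⊕b12⊕b13⊕b14⊕b15 = 1⊕1⊕1⊕0⊕0⊕1⊕1⊕1 = 0
s8: b8⊕b9⊕b10⊕b11⊕b12⊕b13⊕b14⊕b15 = 0⊕1⊕0⊕0⊕0⊕1⊕1⊕1 = 0
Syndrome (s8...s1) = 0010 → position 2.
Overall parity (XOR of all 16 bits, including p0): 0⊕0⊕0⊕0⊕1⊕1⊕1⊕0⊕0⊕1⊕0⊕0⊕0⊕1⊕1⊕1 = 1
Overall=1, syndrome position=2 → single-bit error at position 2.

single 2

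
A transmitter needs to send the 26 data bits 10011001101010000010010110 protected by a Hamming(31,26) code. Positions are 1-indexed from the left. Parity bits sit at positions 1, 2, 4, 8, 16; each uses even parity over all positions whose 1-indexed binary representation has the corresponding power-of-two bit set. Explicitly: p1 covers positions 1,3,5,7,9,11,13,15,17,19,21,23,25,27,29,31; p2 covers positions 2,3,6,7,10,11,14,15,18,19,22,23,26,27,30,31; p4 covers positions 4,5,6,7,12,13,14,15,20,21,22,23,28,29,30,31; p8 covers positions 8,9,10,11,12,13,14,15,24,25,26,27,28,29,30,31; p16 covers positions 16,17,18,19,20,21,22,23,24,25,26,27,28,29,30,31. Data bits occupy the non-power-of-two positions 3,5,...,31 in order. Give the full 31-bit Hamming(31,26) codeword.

1010001010011011010000010010110

Place data bits at non-power-of-two positions: b3=1, b5=0, b6=0, b7=1, b9=1, b10=0, b11=0, b12=1, b13=1, b14=0, b15=1, b17=0, b18=1, b19=0, b20=0, b21=0, b22=0, b23=0, b24=1, b25=0, b26=0, b27=1, b28=0, b29=1, b30=1, b31=0.
p1 = XOR of data positions {3,5,7,9,11,13,15,17,19,21,23,25,27,29,31} = 1⊕0⊕1⊕1⊕0⊕1⊕1⊕0⊕0⊕0⊕0⊕0⊕1⊕1⊕0 = 1
p2 = XOR of data positions {3,6,7,10,11,14,15,18,19,22,23,26,27,30,31} = 1⊕0⊕1⊕0⊕0⊕0⊕1⊕1⊕0⊕0⊕0⊕0⊕1⊕1⊕0 = 0
p4 = XOR of data positions {5,6,7,12,13,14,15,20,21,22,23,28,29,30,31} = 0⊕0⊕1⊕1⊕1⊕0⊕1⊕0⊕0⊕0⊕0⊕0⊕1⊕1⊕0 = 0
p8 = XOR of data positions {9,10,11,12,13,14,15,24,25,26,27,28,29,30,31} = 1⊕0⊕0⊕1⊕1⊕0⊕1⊕1⊕0⊕0⊕1⊕0⊕1⊕1⊕0 = 0
p16 = XOR of data positions {17,18,19,20,21,22,23,24,25,26,27,28,29,30,31} = 0⊕1⊕0⊕0⊕0⊕0⊕0⊕1⊕0⊕0⊕1⊕0⊕1⊕1⊕0 = 1
Codeword b1..b31 = 1010001010011011010000010010110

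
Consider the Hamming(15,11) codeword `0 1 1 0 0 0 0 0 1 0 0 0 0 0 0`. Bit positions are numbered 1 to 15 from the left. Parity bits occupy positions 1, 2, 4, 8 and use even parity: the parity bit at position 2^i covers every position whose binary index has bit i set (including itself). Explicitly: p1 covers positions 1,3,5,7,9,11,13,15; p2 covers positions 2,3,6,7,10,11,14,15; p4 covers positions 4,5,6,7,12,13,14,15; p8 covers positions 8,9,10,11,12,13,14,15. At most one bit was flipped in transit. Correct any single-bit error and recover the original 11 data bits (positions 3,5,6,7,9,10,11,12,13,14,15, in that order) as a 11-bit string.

10001000000

s1: b1⊕b3⊕b5⊕b7⊕b9⊕b11⊕b13⊕b15 = 0⊕1⊕0⊕0⊕1⊕0⊕0⊕0 = 0
s2: b2⊕b3⊕b6⊕b7⊕b10⊕b11⊕b14⊕b15 = 1⊕1⊕0⊕0⊕0⊕0⊕0⊕0 = 0
s4: b4⊕b5⊕b6⊕b7⊕b12⊕b13⊕b14⊕b15 = 0⊕0⊕0⊕0⊕0⊕0⊕0⊕0 = 0
s8: b8⊕b9⊕b10⊕b11⊕b12⊕b13⊕b14⊕b15 = 0⊕1⊕0⊕0⊕0⊕0⊕0⊕0 = 1
Syndrome (s8...s1) = 1000 → position 8.
Flip bit 8: corrected codeword = 011000011000000
Data bits at positions 3,5,6,7,9,10,11,12,13,14,15: 10001000000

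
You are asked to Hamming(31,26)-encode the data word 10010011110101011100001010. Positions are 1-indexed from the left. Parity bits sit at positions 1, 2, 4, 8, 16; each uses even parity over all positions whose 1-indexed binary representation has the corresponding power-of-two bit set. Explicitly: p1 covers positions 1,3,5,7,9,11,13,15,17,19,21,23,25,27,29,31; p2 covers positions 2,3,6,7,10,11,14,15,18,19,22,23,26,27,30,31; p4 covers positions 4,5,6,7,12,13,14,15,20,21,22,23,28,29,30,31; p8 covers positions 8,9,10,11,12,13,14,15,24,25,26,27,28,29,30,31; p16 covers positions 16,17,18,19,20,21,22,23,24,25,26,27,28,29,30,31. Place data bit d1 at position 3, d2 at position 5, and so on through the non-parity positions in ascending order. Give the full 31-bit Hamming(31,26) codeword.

0011001000111101101011100001010

Place data bits at non-power-of-two positions: b3=1, b5=0, b6=0, b7=1, b9=0, b10=0, b11=1, b12=1, b13=1, b14=1, b15=0, b17=1, b18=0, b19=1, b20=0, b21=1, b22=1, b23=1, b24=0, b25=0, b26=0, b27=0, b28=1, b29=0, b30=1, b31=0.
p1 = XOR of data positions {3,5,7,9,11,13,15,17,19,21,23,25,27,29,31} = 1⊕0⊕1⊕0⊕1⊕1⊕0⊕1⊕1⊕1⊕1⊕0⊕0⊕0⊕0 = 0
p2 = XOR of data positions {3,6,7,10,11,14,15,18,19,22,23,26,27,30,31} = 1⊕0⊕1⊕0⊕1⊕1⊕0⊕0⊕1⊕1⊕1⊕0⊕0⊕1⊕0 = 0
p4 = XOR of data positions {5,6,7,12,13,14,15,20,21,22,23,28,29,30,31} = 0⊕0⊕1⊕1⊕1⊕1⊕0⊕0⊕1⊕1⊕1⊕1⊕0⊕1⊕0 = 1
p8 = XOR of data positions {9,10,11,12,13,14,15,24,25,26,27,28,29,30,31} = 0⊕0⊕1⊕1⊕1⊕1⊕0⊕0⊕0⊕0⊕0⊕1⊕0⊕1⊕0 = 0
p16 = XOR of data positions {17,18,19,20,21,22,23,24,25,26,27,28,29,30,31} = 1⊕0⊕1⊕0⊕1⊕1⊕1⊕0⊕0⊕0⊕0⊕1⊕0⊕1⊕0 = 1
Codeword b1..b31 = 0011001000111101101011100001010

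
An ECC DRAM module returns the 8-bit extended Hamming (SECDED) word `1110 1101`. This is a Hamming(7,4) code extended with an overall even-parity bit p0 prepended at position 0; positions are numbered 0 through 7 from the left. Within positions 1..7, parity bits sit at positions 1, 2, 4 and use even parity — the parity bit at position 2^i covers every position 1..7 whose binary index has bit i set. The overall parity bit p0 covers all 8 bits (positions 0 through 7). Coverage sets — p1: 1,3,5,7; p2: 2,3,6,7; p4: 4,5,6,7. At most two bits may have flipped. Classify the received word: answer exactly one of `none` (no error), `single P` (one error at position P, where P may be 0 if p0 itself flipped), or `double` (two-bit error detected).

double

s1: b1⊕b3⊕b5⊕b7 = 1⊕0⊕1⊕1 = 1
s2: b2⊕b3⊕b6⊕b7 = 1⊕0⊕0⊕1 = 0
s4: b4⊕b5⊕b6⊕b7 = 1⊕1⊕0⊕1 = 1
Syndrome (s4...s1) = 101 → position 5.
Overall parity (XOR of all 8 bits, including p0): 1⊕1⊕1⊕0⊕1⊕1⊕0⊕1 = 0
Overall=0, syndrome position=5 → double-bit error detected (uncorrectable).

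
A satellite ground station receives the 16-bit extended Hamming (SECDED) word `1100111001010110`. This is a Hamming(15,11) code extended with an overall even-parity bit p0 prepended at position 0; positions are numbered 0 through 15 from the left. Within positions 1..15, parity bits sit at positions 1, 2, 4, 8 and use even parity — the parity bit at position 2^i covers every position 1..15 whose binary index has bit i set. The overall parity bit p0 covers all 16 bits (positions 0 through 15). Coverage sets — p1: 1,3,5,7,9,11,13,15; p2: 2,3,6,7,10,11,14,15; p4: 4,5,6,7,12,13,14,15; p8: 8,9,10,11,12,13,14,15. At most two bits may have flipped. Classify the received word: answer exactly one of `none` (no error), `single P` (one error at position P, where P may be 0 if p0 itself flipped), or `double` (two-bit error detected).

single 7

s1: b1⊕b3⊕b5⊕b7⊕b9⊕b11⊕b13⊕b15 = 1⊕0⊕1⊕0⊕1⊕1⊕1⊕0 = 1
s2: b2⊕b3⊕b6⊕b7⊕b10⊕b11⊕b14⊕b15 = 0⊕0⊕1⊕0⊕0⊕1⊕1⊕0 = 1
s4: b4⊕b5⊕b6⊕b7⊕b12⊕b13⊕b14⊕b15 = 1⊕1⊕1⊕0⊕0⊕1⊕1⊕0 = 1
s8: b8⊕b9⊕b10⊕b11⊕b12⊕b13⊕b14⊕b15 = 0⊕1⊕0⊕1⊕0⊕1⊕1⊕0 = 0
Syndrome (s8...s1) = 0111 → position 7.
Overall parity (XOR of all 16 bits, including p0): 1⊕1⊕0⊕0⊕1⊕1⊕1⊕0⊕0⊕1⊕0⊕1⊕0⊕1⊕1⊕0 = 1
Overall=1, syndrome position=7 → single-bit error at position 7.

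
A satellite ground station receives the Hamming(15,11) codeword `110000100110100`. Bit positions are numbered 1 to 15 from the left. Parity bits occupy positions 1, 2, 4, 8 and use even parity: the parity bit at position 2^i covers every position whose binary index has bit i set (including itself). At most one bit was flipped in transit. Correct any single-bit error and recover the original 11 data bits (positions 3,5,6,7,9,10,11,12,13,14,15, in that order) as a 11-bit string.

00010110100

s1: b1⊕b3⊕b5⊕b7⊕b9⊕b11⊕b13⊕b15 = 1⊕0⊕0⊕1⊕0⊕1⊕1⊕0 = 0
s2: b2⊕b3⊕b6⊕b7⊕b10⊕b11⊕b14⊕b15 = 1⊕0⊕0⊕1⊕1⊕1⊕0⊕0 = 0
s4: b4⊕b5⊕b6⊕b7⊕b12⊕b13⊕b14⊕b15 = 0⊕0⊕0⊕1⊕0⊕1⊕0⊕0 = 0
s8: b8⊕b9⊕b10⊕b11⊕b12⊕b13⊕b14⊕b15 = 0⊕0⊕1⊕1⊕0⊕1⊕0⊕0 = 1
Syndrome (s8...s1) = 1000 → position 8.
Flip bit 8: corrected codeword = 110000110110100
Data bits at positions 3,5,6,7,9,10,11,12,13,14,15: 00010110100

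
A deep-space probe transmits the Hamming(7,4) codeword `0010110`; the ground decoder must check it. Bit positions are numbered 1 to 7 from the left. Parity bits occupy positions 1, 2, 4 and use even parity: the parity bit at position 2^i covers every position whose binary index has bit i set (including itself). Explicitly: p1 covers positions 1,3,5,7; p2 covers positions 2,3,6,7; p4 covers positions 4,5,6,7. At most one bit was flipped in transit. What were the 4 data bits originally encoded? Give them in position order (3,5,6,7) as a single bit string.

1110

s1: b1⊕b3⊕b5⊕b7 = 0⊕1⊕1⊕0 = 0
s2: b2⊕b3⊕b6⊕b7 = 0⊕1⊕1⊕0 = 0
s4: b4⊕b5⊕b6⊕b7 = 0⊕1⊕1⊕0 = 0
Syndrome (s4...s1) = 000 → position 0 (no error).
No correction needed.
Data bits at positions 3,5,6,7: 1110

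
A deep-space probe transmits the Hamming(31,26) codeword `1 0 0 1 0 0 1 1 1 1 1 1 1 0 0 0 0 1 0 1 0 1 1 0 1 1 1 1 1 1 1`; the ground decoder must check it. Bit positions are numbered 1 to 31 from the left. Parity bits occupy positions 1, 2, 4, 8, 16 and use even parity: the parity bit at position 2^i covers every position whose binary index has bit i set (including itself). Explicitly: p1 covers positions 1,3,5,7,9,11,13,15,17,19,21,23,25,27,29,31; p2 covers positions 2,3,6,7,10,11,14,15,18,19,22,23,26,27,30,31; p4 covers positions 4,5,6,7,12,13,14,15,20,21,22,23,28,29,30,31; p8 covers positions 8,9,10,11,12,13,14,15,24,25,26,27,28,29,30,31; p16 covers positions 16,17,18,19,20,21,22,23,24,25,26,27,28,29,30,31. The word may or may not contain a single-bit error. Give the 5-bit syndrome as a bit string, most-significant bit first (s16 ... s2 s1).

s1: b1⊕b3⊕b5⊕b7⊕b9⊕b11⊕b13⊕b15⊕b17⊕b19⊕b21⊕b23⊕b25⊕b27⊕b29⊕b31 = 1⊕0⊕0⊕1⊕1⊕1⊕1⊕0⊕0⊕0⊕0⊕1⊕1⊕1⊕1⊕1 = 0
s2: b2⊕b3⊕b6⊕b7⊕b10⊕b11⊕b14⊕b15⊕b18⊕b19⊕b22⊕b23⊕b26⊕b27⊕b30⊕b31 = 0⊕0⊕0⊕1⊕1⊕1⊕0⊕0⊕1⊕0⊕1⊕1⊕1⊕1⊕1⊕1 = 0
s4: b4⊕b5⊕b6⊕b7⊕b12⊕b13⊕b14⊕b15⊕b20⊕b21⊕b22⊕b23⊕b28⊕b29⊕b30⊕b31 = 1⊕0⊕0⊕1⊕1⊕1⊕0⊕0⊕1⊕0⊕1⊕1⊕1⊕1⊕1⊕1 = 1
s8: b8⊕b9⊕b10⊕b11⊕b12⊕b13⊕b14⊕b15⊕b24⊕b25⊕b26⊕b27⊕b28⊕b29⊕b30⊕b31 = 1⊕1⊕1⊕1⊕1⊕1⊕0⊕0⊕0⊕1⊕1⊕1⊕1⊕1⊕1⊕1 = 1
s16: b16⊕b17⊕b18⊕b19⊕b20⊕b21⊕b22⊕b23⊕b24⊕b25⊕b26⊕b27⊕b28⊕b29⊕b30⊕b31 = 0⊕0⊕1⊕0⊕1⊕0⊕1⊕1⊕0⊕1⊕1⊕1⊕1⊕1⊕1⊕1 = 1
Syndrome (s16...s1) = 11100 → position 28.

11100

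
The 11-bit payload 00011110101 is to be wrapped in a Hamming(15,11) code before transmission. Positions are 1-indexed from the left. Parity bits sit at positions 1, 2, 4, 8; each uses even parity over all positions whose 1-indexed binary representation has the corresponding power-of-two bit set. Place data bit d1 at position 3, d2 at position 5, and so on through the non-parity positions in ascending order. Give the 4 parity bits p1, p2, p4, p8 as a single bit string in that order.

1011

Place data bits at non-power-of-two positions: b3=0, b5=0, b6=0, b7=1, b9=1, b10=1, b11=1, b12=0, b13=1, b14=0, b15=1.
p1 = XOR of data positions {3,5,7,9,11,13,15} = 0⊕0⊕1⊕1⊕1⊕1⊕1 = 1
p2 = XOR of data positions {3,6,7,10,11,14,15} = 0⊕0⊕1⊕1⊕1⊕0⊕1 = 0
p4 = XOR of data positions {5,6,7,12,13,14,15} = 0⊕0⊕1⊕0⊕1⊕0⊕1 = 1
p8 = XOR of data positions {9,10,11,12,13,14,15} = 1⊕1⊕1⊕0⊕1⊕0⊕1 = 1
Parity bits p1,p2,p4,p8 = 1011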